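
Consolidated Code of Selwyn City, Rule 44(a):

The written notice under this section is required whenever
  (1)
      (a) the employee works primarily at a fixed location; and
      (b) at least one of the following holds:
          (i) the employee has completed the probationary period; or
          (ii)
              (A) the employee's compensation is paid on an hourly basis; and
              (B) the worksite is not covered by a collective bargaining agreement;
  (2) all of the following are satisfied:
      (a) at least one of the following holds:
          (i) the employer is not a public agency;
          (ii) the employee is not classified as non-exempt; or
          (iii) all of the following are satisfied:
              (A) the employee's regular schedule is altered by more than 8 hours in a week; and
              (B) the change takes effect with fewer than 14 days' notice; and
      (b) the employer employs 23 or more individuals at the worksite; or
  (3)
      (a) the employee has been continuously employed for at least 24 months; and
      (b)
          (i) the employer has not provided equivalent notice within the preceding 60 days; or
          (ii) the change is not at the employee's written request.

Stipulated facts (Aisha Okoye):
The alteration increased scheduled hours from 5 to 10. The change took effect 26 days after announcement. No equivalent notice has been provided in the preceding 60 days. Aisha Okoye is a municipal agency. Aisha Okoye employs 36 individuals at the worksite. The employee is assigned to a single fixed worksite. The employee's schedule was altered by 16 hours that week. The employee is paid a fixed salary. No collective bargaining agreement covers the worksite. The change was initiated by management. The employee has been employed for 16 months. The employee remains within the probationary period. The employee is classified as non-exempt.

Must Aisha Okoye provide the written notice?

No — not required.

(a) fixed location — met.
(i) past probation — not satisfied.
(A) hourly-paid — fails.
(B) no CBA — holds.
(ii) = F AND T = false.
So (b) is not satisfied (F OR F).
So (1) is not satisfied (T AND F).
(i) not (public agency) — fails.
(ii) not (non-exempt) — not met.
(A) schedule shift > 8h — satisfied.
(B) < 14 days' notice — not satisfied.
So (iii) is not satisfied (T AND F).
So (a) is not satisfied (F OR F OR F).
(b) ≥ 23 at site — met.
So (2) is not satisfied (F AND T).
(a) tenure ≥ 24 mo. — not satisfied.
(i) no recent notice — met.
(ii) not employee-requested — satisfied.
(b) = T OR T = true.
(3) = F AND T = false.
So Overall is not satisfied (F OR F OR F).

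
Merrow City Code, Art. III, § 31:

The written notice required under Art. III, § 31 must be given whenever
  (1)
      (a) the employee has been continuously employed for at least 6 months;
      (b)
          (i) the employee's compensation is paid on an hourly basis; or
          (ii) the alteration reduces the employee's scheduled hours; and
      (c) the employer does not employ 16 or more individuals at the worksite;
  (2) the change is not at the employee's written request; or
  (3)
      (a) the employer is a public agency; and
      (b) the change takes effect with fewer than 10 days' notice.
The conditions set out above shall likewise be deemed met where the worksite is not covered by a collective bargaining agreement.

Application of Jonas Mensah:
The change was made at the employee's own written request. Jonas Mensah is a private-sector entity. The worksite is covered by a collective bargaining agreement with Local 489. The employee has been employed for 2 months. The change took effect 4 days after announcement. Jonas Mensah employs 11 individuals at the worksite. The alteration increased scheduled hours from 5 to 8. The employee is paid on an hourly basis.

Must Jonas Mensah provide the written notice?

No — not required.

(a) tenure ≥ 6 mo. — fails.
(i) hourly-paid — met.
(ii) hours reduced — not met.
(b) = T OR F = true.
(c) not (≥ 16 at site) — met.
(1) = F AND T AND T = false.
(2) not employee-requested — not met.
(a) public agency — fails.
(b) < 10 days' notice — met.
So (3) is not satisfied (F AND T).
So Overall is not satisfied (F OR F OR F).
Exception (no CBA) — not satisfied.
Result: main false OR exception false → false.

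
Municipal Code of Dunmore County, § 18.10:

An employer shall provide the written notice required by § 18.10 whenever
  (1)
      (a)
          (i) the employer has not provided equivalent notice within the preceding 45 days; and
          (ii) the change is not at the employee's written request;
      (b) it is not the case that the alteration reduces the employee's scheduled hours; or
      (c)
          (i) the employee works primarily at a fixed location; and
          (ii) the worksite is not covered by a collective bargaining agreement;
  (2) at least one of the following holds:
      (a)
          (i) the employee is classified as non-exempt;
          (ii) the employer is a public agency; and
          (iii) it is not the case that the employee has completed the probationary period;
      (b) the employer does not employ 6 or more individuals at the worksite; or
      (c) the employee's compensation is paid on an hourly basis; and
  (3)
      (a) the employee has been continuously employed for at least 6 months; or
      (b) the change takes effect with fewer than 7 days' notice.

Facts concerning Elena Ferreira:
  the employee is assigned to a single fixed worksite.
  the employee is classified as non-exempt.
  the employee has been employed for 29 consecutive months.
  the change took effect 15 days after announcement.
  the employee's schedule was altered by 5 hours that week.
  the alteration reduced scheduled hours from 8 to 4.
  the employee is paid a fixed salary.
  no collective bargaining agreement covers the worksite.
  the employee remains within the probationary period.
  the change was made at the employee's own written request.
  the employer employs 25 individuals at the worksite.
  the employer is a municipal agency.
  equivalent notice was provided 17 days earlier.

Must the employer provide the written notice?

Yes — required.

(i) no recent notice — fails.
(ii) not employee-requested — fails.
(a) = F AND F = false.
(b) not (hours reduced) — fails.
(i) fixed location — met.
(ii) no CBA — met.
(c): T AND T → true.
(1) = F OR F OR T = true.
(i) non-exempt — satisfied.
(ii) public agency — satisfied.
(iii) not (past probation) — satisfied.
(a): T AND T AND T → true.
(b) not (≥ 6 at site) — not satisfied.
(c) hourly-paid — not met.
So (2) is satisfied (T OR F OR F).
(a) tenure ≥ 6 mo. — holds.
(b) < 7 days' notice — not satisfied.
(3): T OR F → true.
Overall: T AND T AND T → true.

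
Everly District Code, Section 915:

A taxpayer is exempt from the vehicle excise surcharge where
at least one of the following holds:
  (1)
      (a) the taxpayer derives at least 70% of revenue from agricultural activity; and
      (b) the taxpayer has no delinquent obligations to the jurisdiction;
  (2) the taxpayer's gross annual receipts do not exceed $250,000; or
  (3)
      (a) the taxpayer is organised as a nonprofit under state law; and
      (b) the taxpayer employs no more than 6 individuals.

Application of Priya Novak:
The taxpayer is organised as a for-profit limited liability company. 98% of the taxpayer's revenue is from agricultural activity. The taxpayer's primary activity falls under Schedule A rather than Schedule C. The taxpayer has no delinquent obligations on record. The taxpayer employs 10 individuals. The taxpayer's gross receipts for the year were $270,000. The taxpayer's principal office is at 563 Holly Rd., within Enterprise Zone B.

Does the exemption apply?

Yes — exempt.

(a) ≥70% agricultural — met.
(b) no delinquency — holds.
(1): T AND T → true.
(2) receipts ≤ $250,000 — not met.
(a) nonprofit — not satisfied.
(b) ≤ 6 employees — not met.
So (3) is not satisfied (F AND F).
Overall = T OR F OR F = true.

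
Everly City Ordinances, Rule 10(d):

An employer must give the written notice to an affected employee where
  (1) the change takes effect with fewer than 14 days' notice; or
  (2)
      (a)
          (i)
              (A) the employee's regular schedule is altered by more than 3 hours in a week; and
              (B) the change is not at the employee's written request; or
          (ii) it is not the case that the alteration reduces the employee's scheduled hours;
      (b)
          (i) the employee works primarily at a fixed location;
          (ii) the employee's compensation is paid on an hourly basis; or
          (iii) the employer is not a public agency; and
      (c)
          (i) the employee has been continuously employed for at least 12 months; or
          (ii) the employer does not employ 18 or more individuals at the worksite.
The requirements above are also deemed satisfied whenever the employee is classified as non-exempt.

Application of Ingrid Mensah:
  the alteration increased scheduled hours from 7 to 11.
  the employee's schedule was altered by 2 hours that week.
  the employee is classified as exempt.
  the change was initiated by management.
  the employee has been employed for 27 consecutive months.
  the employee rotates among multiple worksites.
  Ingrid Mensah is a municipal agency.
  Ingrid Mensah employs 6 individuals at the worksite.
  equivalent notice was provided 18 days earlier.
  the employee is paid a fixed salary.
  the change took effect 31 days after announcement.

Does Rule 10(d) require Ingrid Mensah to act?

No — not required.

(1) < 14 days' notice — not met.
(A) schedule shift > 3h — not satisfied.
(B) not employee-requested — holds.
So (i) is not satisfied (F AND T).
(ii) not (hours reduced) — met.
(a): F OR T → true.
(i) fixed location — fails.
(ii) hourly-paid — not satisfied.
(iii) not (public agency) — not met.
So (b) is not satisfied (F OR F OR F).
(i) tenure ≥ 12 mo. — met.
(ii) not (≥ 18 at site) — satisfied.
(c) = T OR T = true.
(2): T AND F AND T → false.
Overall = F OR F = false.
Exception (non-exempt) — not satisfied.
Result: main false OR exception false → false.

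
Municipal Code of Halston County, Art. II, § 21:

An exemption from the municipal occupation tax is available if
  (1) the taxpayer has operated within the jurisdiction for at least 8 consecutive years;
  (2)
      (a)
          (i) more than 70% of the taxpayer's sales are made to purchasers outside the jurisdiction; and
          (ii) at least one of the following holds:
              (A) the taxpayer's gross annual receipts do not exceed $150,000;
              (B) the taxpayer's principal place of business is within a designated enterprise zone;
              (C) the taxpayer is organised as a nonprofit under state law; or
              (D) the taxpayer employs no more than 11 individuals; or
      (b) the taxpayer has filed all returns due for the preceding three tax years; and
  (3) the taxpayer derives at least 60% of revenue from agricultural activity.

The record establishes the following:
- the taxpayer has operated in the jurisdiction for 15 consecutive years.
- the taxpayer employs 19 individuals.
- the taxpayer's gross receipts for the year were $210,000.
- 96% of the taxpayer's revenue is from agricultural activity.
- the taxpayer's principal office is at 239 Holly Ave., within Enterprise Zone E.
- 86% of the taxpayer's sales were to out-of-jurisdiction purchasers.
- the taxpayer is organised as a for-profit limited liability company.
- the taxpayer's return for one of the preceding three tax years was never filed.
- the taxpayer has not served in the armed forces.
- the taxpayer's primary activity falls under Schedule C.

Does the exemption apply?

Yes — exempt.

(1) ≥ 8 yrs in jurisdiction — met.
(i) >70% out-of-jur. sales — satisfied.
(A) receipts ≤ $150,000 — not met.
(B) in enterprise zone — satisfied.
(C) nonprofit — fails.
(D) ≤ 11 employees — fails.
(ii): F OR T OR F OR F → true.
(a): T AND T → true.
(b) returns current — not met.
(2): T OR F → true.
(3) ≥60% agricultural — satisfied.
So Overall is satisfied (T AND T AND T).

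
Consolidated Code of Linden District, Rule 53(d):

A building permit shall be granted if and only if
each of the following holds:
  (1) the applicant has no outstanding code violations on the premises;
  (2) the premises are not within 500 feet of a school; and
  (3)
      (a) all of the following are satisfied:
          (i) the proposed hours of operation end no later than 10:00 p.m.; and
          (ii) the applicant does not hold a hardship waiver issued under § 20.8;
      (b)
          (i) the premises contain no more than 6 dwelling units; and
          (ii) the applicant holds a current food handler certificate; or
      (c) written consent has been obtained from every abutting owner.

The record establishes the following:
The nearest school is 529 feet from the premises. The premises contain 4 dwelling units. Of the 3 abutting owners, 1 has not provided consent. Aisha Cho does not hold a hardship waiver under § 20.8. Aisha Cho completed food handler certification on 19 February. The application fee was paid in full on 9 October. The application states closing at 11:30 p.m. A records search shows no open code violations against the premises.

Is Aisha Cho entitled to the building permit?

Yes — granted.

(1) no code violations — holds.
(2) ≥500 ft from school — satisfied.
(i) closes by 10 p.m. — not met.
(ii) not (hardship waiver) — holds.
(a) = F AND T = false.
(i) ≤ 6 units — holds.
(ii) food handler cert. — satisfied.
So (b) is satisfied (T AND T).
(c) all abutters consent — not met.
So (3) is satisfied (F OR T OR F).
Overall = T AND T AND T = true.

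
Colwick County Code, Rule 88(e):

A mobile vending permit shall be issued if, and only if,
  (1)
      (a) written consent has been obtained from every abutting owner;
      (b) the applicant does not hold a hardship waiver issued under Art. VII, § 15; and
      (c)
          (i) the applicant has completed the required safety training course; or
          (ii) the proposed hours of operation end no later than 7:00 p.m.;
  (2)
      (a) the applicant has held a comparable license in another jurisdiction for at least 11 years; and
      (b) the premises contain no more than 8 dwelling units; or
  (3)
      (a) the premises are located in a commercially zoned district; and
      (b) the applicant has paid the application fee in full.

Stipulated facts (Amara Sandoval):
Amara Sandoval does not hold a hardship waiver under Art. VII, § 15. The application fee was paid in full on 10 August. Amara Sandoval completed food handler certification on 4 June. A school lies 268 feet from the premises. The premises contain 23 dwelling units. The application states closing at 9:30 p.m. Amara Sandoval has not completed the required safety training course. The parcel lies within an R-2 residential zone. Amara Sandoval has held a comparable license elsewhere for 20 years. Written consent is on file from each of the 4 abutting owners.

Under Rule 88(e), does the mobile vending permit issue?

(a) all abutters consent — met.
(b) not (hardship waiver) — holds.
(i) safety training — not satisfied.
(ii) closes by 7 p.m. — fails.
So (c) is not satisfied (F OR F).
(1): T AND T AND F → false.
(a) prior license ≥ 11 yr — holds.
(b) ≤ 8 units — not satisfied.
(2) = T AND F = false.
(a) commercially zoned — fails.
(b) fee paid — satisfied.
So (3) is not satisfied (F AND T).
So Overall is not satisfied (F OR F OR F).

No — denied.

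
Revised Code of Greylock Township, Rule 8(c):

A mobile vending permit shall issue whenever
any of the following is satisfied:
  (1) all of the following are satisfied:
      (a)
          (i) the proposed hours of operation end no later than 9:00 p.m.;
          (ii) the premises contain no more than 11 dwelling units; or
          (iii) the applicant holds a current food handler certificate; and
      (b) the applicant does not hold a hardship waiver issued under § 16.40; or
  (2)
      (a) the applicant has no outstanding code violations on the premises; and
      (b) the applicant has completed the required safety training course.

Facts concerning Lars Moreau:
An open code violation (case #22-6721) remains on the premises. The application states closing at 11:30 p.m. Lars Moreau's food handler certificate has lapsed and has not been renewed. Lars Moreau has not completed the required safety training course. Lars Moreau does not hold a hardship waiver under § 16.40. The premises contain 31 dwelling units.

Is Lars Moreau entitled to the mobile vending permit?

No — denied.

(i) closes by 9 p.m. — fails.
(ii) ≤ 11 units — not satisfied.
(iii) food handler cert. — fails.
(a): F OR F OR F → false.
(b) not (hardship waiver) — satisfied.
(1): F AND T → false.
(a) no code violations — not satisfied.
(b) safety training — not met.
(2) = F AND F = false.
Overall = F OR F = false.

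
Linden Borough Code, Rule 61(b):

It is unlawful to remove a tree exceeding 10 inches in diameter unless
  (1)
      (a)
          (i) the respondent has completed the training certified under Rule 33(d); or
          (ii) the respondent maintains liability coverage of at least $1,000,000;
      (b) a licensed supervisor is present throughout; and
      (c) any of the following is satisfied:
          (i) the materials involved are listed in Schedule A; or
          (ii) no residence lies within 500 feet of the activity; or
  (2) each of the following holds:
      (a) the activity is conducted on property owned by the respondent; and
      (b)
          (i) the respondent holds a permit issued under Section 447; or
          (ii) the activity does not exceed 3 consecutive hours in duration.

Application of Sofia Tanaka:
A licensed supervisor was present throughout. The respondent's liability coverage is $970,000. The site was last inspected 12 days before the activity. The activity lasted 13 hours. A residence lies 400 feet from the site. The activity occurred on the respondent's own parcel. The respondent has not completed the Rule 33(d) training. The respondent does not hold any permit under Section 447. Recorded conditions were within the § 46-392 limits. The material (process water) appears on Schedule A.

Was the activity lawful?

(i) training certified — not satisfied.
(ii) coverage ≥ $1,000,000 — fails.
So (a) is not satisfied (F OR F).
(b) supervisor present — holds.
(i) Schedule A material — holds.
(ii) no residence in 500 ft — not satisfied.
(c): T OR F → true.
(1) = F AND T AND T = false.
(a) own property — holds.
(i) holds permit — not satisfied.
(ii) ≤ 3 hrs duration — not met.
(b) = F OR F = false.
(2) = T AND F = false.
So Overall is not satisfied (F OR F).

No — unlawful.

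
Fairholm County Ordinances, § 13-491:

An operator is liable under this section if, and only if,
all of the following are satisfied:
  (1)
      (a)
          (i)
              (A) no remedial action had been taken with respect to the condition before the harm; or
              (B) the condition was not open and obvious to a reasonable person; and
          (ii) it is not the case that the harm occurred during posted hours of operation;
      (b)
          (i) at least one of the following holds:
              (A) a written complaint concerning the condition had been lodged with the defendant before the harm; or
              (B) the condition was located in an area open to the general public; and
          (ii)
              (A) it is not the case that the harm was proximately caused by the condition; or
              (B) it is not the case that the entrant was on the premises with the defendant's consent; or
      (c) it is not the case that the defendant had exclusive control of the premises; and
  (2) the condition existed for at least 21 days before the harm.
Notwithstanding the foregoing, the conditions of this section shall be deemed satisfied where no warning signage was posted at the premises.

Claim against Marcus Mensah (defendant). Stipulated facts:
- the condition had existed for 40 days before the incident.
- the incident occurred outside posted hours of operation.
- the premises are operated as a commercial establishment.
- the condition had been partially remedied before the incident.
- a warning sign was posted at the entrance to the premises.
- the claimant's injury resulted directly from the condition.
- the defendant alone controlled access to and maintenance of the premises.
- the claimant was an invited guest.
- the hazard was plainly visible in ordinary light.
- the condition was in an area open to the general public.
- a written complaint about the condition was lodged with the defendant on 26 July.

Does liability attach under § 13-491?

No — not liable.

(A) no remedial action — not met.
(B) not open/obvious — not met.
(i): F OR F → false.
(ii) not (during posted hours) — satisfied.
(a) = F AND T = false.
(A) complaint lodged — satisfied.
(B) public area — met.
(i): T OR T → true.
(A) not (proximate cause) — not satisfied.
(B) not (consent to enter) — not satisfied.
(ii): F OR F → false.
(b) = T AND F = false.
(c) not (exclusive control) — not met.
(1) = F OR F OR F = false.
(2) condition ≥21 days old — holds.
So Overall is not satisfied (F AND T).
Exception (no signage posted) — not satisfied.
Result: main false OR exception false → false.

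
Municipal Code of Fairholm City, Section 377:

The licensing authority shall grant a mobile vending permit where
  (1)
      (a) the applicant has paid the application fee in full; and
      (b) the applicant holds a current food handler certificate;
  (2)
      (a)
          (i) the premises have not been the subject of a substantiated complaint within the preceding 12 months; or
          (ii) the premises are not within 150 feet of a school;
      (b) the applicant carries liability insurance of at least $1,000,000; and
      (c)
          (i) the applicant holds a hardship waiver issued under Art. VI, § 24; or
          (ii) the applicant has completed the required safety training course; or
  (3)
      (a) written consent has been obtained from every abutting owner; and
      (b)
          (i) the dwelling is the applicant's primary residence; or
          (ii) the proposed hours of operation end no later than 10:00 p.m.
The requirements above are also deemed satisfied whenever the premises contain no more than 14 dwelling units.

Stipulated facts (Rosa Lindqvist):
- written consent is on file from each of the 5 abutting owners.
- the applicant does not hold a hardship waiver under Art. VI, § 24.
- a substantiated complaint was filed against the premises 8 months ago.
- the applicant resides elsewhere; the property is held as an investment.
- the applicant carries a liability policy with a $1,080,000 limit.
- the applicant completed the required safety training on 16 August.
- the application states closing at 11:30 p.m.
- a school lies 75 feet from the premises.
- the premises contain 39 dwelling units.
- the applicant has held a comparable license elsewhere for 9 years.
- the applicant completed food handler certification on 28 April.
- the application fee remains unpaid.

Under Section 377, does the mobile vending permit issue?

No — denied.

(a) fee paid — not satisfied.
(b) food handler cert. — holds.
(1): F AND T → false.
(i) no complaint in 12 mo. — not satisfied.
(ii) ≥150 ft from school — fails.
(a): F OR F → false.
(b) insurance ≥ $1,000,000 — satisfied.
(i) hardship waiver — fails.
(ii) safety training — holds.
(c) = F OR T = true.
So (2) is not satisfied (F AND T AND T).
(a) all abutters consent — satisfied.
(i) primary residence — not met.
(ii) closes by 10 p.m. — fails.
(b) = F OR F = false.
(3) = T AND F = false.
So Overall is not satisfied (F OR F OR F).
Exception (≤ 14 units) — not satisfied.
Result: main false OR exception false → false.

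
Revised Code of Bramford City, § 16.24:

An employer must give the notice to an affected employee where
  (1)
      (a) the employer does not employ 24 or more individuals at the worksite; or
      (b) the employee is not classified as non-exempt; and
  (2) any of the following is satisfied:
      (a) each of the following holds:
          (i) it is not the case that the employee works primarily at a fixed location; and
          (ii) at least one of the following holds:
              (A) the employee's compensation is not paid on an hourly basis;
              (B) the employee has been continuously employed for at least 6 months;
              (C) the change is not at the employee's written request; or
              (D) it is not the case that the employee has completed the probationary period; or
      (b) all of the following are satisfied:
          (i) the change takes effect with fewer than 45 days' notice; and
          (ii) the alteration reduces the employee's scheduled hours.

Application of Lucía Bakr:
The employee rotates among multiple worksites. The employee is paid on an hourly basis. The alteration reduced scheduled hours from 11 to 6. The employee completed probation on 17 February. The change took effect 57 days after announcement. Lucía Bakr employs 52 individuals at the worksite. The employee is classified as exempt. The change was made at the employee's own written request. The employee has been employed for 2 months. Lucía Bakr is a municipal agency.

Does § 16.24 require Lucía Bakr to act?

No — not required.

(a) not (≥ 24 at site) — not satisfied.
(b) not (non-exempt) — met.
So (1) is satisfied (F OR T).
(i) not (fixed location) — met.
(A) not (hourly-paid) — fails.
(B) tenure ≥ 6 mo. — not met.
(C) not employee-requested — fails.
(D) not (past probation) — not satisfied.
(ii) = F OR F OR F OR F = false.
(a) = T AND F = false.
(i) < 45 days' notice — not met.
(ii) hours reduced — holds.
So (b) is not satisfied (F AND T).
(2): F OR F → false.
Overall: T AND F → false.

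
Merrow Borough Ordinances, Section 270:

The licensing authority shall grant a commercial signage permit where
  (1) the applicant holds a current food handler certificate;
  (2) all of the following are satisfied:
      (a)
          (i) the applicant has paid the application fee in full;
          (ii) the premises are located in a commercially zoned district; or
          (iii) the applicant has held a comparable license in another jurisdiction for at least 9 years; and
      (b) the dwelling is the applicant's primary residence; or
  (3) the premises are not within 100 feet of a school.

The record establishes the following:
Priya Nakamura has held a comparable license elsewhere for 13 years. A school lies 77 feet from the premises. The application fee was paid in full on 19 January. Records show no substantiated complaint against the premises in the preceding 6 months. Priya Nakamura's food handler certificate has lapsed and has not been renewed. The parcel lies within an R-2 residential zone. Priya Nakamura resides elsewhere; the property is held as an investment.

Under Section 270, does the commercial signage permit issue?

No — denied.

(1) food handler cert. — not satisfied.
(i) fee paid — met.
(ii) commercially zoned — not satisfied.
(iii) prior license ≥ 9 yr — holds.
(a) = T OR F OR T = true.
(b) primary residence — fails.
(2): T AND F → false.
(3) ≥100 ft from school — fails.
Overall: F OR F OR F → false.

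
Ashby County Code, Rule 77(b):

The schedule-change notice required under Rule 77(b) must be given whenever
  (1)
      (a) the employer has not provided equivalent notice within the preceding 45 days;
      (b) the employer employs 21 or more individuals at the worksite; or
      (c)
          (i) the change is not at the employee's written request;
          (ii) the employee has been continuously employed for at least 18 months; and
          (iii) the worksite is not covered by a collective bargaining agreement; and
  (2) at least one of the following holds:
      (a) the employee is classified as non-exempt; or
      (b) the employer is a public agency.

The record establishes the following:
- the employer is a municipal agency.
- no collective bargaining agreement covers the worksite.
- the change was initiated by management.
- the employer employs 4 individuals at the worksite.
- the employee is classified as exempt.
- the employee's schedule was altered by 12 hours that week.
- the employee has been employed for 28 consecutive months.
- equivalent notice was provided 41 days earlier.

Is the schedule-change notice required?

Yes — required.

(a) no recent notice — fails.
(b) ≥ 21 at site — not met.
(i) not employee-requested — met.
(ii) tenure ≥ 18 mo. — holds.
(iii) no CBA — met.
(c) = T AND T AND T = true.
So (1) is satisfied (F OR F OR T).
(a) non-exempt — not satisfied.
(b) public agency — met.
So (2) is satisfied (F OR T).
So Overall is satisfied (T AND T).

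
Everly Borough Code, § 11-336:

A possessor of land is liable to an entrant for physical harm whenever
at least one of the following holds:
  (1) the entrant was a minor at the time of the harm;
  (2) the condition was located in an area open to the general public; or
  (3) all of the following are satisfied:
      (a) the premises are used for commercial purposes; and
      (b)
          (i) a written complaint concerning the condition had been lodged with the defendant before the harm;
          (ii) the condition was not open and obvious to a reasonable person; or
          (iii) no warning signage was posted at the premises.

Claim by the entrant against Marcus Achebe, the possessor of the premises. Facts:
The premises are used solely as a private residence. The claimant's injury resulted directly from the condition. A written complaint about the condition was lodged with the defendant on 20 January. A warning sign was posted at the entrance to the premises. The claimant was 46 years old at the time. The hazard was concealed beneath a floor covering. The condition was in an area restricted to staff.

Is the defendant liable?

(1) entrant a minor — not met.
(2) public area — fails.
(a) commercial use — not met.
(i) complaint lodged — satisfied.
(ii) not open/obvious — met.
(iii) no signage posted — not met.
(b): T OR T OR F → true.
(3): F AND T → false.
So Overall is not satisfied (F OR F OR F).

No — not liable.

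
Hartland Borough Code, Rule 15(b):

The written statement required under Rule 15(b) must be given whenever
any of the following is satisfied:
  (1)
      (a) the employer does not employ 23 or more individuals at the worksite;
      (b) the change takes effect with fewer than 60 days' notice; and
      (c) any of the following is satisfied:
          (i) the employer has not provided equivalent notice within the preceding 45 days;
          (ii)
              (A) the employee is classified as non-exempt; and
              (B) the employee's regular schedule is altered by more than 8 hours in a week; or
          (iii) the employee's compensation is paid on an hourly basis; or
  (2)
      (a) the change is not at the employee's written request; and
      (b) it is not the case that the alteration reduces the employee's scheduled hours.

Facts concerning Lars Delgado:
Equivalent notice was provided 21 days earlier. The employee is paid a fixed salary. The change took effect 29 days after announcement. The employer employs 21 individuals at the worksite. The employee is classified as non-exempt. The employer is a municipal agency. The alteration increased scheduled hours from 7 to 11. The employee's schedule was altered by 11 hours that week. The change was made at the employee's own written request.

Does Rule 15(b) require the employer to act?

Yes — required.

(a) not (≥ 23 at site) — satisfied.
(b) < 60 days' notice — satisfied.
(i) no recent notice — fails.
(A) non-exempt — met.
(B) schedule shift > 8h — satisfied.
(ii): T AND T → true.
(iii) hourly-paid — not satisfied.
(c) = F OR T OR F = true.
(1) = T AND T AND T = true.
(a) not employee-requested — fails.
(b) not (hours reduced) — holds.
So (2) is not satisfied (F AND T).
Overall = T OR F = true.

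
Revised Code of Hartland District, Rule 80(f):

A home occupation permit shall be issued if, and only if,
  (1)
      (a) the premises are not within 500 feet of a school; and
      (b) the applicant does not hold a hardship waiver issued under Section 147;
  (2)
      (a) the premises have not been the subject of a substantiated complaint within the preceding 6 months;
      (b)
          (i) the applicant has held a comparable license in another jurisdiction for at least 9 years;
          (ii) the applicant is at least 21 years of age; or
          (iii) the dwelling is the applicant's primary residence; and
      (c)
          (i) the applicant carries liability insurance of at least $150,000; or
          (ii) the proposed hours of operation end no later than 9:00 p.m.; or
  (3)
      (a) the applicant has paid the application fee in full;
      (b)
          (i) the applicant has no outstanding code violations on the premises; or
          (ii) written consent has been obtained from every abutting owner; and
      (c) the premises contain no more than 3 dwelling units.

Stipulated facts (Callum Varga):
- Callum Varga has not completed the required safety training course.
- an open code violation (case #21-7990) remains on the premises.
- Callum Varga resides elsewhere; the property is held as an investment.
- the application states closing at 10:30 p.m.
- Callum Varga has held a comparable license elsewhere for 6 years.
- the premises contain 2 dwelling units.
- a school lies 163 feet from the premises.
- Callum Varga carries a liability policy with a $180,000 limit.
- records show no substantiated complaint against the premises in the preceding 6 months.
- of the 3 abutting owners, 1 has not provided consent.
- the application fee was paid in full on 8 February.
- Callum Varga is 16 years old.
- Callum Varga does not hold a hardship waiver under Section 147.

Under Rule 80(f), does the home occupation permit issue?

(a) ≥500 ft from school — not satisfied.
(b) not (hardship waiver) — satisfied.
(1) = F AND T = false.
(a) no complaint in 6 mo. — met.
(i) prior license ≥ 9 yr — not met.
(ii) age ≥ 21 — fails.
(iii) primary residence — not satisfied.
(b): F OR F OR F → false.
(i) insurance ≥ $150,000 — satisfied.
(ii) closes by 9 p.m. — not met.
(c) = T OR F = true.
(2) = T AND F AND T = false.
(a) fee paid — satisfied.
(i) no code violations — not satisfied.
(ii) all abutters consent — not satisfied.
(b) = F OR F = false.
(c) ≤ 3 units — met.
(3): T AND F AND T → false.
So Overall is not satisfied (F OR F OR F).

No — denied.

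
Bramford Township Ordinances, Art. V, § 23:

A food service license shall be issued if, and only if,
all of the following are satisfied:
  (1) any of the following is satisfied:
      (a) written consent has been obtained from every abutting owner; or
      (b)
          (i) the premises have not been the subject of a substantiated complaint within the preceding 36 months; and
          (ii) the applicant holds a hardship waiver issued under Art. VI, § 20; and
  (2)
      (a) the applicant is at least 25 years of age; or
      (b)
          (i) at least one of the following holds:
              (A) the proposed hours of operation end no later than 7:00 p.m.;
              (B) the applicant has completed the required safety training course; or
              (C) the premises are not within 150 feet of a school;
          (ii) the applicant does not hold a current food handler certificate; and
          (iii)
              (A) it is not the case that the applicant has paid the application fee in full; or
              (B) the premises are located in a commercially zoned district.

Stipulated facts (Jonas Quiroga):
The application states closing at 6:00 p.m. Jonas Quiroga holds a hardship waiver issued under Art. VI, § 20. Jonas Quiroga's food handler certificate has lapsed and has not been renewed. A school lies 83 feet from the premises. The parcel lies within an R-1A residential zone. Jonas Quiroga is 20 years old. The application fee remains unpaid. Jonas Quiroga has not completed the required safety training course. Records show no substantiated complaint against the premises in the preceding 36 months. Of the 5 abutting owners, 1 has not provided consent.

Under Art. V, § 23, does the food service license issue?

Yes — granted.

(a) all abutters consent — fails.
(i) no complaint in 36 mo. — holds.
(ii) hardship waiver — satisfied.
So (b) is satisfied (T AND T).
(1): F OR T → true.
(a) age ≥ 25 — not satisfied.
(A) closes by 7 p.m. — met.
(B) safety training — not met.
(C) ≥150 ft from school — not met.
So (i) is satisfied (T OR F OR F).
(ii) not (food handler cert.) — met.
(A) not (fee paid) — satisfied.
(B) commercially zoned — not met.
(iii) = T OR F = true.
(b): T AND T AND T → true.
(2): F OR T → true.
So Overall is satisfied (T AND T).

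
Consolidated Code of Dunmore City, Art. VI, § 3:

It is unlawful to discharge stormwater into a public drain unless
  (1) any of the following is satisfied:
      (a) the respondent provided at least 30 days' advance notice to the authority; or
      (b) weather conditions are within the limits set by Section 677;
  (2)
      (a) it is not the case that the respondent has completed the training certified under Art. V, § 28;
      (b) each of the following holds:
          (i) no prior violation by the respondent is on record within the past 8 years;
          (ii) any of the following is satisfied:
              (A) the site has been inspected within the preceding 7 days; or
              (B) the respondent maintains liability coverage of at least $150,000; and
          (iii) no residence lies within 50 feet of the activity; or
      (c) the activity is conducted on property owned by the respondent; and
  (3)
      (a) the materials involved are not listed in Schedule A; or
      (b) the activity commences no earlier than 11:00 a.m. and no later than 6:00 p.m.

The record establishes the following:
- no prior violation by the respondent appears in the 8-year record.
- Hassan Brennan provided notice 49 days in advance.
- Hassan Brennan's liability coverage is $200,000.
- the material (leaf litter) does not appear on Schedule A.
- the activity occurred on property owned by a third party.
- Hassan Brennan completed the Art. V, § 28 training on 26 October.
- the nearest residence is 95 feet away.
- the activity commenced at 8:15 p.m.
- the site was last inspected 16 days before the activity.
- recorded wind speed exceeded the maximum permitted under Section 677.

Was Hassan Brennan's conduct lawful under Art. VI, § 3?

(a) ≥30 days' notice — holds.
(b) weather ok — fails.
So (1) is satisfied (T OR F).
(a) not (training certified) — not met.
(i) no prior violation — satisfied.
(A) site inspected — not satisfied.
(B) coverage ≥ $150,000 — satisfied.
(ii) = F OR T = true.
(iii) no residence in 50 ft — met.
(b) = T AND T AND T = true.
(c) own property — not satisfied.
So (2) is satisfied (F OR T OR F).
(a) not (Schedule A material) — holds.
(b) start within hours — not satisfied.
So (3) is satisfied (T OR F).
Overall = T AND T AND T = true.

Yes — lawful.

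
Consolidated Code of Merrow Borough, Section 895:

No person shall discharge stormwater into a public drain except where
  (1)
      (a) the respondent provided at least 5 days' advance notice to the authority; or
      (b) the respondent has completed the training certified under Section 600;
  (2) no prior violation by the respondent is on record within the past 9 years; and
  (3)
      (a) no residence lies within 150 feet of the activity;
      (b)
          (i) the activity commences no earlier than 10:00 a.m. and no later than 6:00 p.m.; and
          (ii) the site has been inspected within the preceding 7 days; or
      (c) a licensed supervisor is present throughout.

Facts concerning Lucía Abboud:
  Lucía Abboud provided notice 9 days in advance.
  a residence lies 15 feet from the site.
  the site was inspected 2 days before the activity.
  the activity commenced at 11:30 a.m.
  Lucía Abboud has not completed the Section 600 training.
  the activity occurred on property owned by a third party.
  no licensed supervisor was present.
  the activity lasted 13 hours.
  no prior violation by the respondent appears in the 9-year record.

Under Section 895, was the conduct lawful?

Yes — lawful.

(a) ≥5 days' notice — holds.
(b) training certified — not satisfied.
(1): T OR F → true.
(2) no prior violation — satisfied.
(a) no residence in 150 ft — not satisfied.
(i) start within hours — met.
(ii) site inspected — met.
(b) = T AND T = true.
(c) supervisor present — fails.
So (3) is satisfied (F OR T OR F).
Overall: T AND T AND T → true.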